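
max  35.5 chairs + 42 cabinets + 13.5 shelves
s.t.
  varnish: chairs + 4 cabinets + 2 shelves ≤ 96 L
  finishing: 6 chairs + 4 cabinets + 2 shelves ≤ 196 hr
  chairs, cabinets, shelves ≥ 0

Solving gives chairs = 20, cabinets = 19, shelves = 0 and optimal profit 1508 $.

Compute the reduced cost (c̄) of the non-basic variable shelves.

At the optimum: varnish uses 96 of 96 (binding); finishing uses 196 of 196 (binding).
From A_Bᵀ y = c: 1·y_varnish + 6·y_finishing = 35.5; 4·y_varnish + 4·y_finishing = 42.
Solving: y_varnish = 5.5, y_finishing = 5.
Reduced cost of shelves: c₃ − yᵀa₃ = 13.5 − (5.5·2 + 5·2) = 13.5 − 21 = -7.5.

-7.5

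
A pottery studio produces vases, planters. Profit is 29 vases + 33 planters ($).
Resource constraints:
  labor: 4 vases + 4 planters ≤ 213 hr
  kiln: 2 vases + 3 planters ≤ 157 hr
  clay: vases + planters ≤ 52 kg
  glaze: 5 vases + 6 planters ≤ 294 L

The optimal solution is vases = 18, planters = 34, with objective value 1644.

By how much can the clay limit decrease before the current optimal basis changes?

3

Binding constraints: clay, glaze. The basis is B = [[1,1],[5,6]] with det 1.
Per unit decrease in clay, x* moves by d = (-6, 5).
The basis stays optimal until vases reaches 0; allowable decrease = 3 kg.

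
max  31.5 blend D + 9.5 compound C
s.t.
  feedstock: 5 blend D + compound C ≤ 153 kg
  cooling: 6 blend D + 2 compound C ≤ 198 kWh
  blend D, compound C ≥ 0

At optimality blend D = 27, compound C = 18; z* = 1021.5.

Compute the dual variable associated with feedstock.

1.5

Both feedstock and cooling are binding at x*.
Dual feasibility on the basic columns requires 5·y_feedstock + 6·y_cooling = 31.5, 1·y_feedstock + 2·y_cooling = 9.5.
Solving: y_feedstock = 1.5, y_cooling = 4.
Shadow price of feedstock = 1.5.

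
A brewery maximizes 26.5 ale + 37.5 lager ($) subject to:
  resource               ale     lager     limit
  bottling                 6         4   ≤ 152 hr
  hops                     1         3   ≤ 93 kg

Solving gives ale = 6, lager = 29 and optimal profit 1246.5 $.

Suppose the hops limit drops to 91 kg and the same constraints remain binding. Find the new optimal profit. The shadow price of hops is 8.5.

Δb = -2, so new z* = 1246.5 + (8.5)·(-2) = 1246.5 − 17 = 1229.5.

1229.5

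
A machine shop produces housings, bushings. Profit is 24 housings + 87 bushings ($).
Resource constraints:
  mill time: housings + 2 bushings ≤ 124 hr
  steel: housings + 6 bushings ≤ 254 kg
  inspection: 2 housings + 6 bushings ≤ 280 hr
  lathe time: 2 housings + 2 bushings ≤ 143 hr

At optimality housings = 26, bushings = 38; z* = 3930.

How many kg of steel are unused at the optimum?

0

steel used = 1·26 + 6·38 = 254; slack = 254 − 254 = 0.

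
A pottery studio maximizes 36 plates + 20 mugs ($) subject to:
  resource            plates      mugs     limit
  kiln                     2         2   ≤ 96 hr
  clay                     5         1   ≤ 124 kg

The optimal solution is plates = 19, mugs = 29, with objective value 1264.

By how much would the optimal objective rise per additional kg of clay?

At the optimum: kiln uses 96 of 96 (binding); clay uses 124 of 124 (binding).
Dual feasibility on the basic columns requires 2·y_kiln + 5·y_clay = 36, 2·y_kiln + 1·y_clay = 20.
→ y_kiln = 8 and y_clay = 4.
Shadow price of clay = 4.

4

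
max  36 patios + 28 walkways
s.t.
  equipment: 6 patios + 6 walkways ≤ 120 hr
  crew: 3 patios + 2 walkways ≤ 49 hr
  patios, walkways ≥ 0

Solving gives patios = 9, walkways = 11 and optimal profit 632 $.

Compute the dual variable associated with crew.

Both equipment and crew are binding at x*.
The binding rows give the dual system: 6·y_equipment + 3·y_crew = 36 and 6·y_equipment + 2·y_crew = 28.
→ y_equipment = 2 and y_crew = 8.
Shadow price of crew = 8.

8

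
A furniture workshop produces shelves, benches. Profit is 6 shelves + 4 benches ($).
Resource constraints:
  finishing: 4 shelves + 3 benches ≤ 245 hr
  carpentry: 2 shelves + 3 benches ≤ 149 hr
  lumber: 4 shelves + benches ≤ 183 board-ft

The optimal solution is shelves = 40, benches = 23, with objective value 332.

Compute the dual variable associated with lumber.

1

At the optimum: finishing uses 229 of 245 (slack = 16); carpentry uses 149 of 149 (binding); lumber uses 183 of 183 (binding).
Slack constraints have shadow price 0 (complementary slackness).
Dual feasibility on the basic columns requires 2·y_carpentry + 4·y_lumber = 6, 3·y_carpentry + 1·y_lumber = 4.
This yields shadow prices y_carpentry = 1, y_lumber = 1.
Shadow price of lumber = 1.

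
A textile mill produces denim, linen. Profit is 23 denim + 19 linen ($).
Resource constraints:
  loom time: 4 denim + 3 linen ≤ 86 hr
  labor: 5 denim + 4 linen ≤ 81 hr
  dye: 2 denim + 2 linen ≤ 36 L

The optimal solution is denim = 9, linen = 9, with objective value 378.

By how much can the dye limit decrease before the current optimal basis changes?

Binding constraints: labor, dye. The basis is B = [[5,4],[2,2]] with det 2.
Per unit decrease in dye, x* moves by d = (2, -2.5).
The basis stays optimal until linen reaches 0; allowable decrease = 3.6 L.

3.6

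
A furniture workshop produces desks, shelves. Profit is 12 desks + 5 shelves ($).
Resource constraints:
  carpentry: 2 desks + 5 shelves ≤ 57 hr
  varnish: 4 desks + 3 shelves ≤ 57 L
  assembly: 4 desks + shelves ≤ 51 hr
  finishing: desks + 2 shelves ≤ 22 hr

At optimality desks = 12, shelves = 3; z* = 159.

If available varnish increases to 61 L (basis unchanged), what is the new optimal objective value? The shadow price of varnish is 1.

163

Δb = 4, so new z* = 159 + (1)·(4) = 159 + 4 = 163.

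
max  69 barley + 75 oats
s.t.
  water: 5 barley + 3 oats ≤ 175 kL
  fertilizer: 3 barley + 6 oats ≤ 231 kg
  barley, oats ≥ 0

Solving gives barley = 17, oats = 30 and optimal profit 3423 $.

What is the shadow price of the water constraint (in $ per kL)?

9

Check each constraint at x*: water 175/175 (tight); fertilizer 231/231 (tight).
From A_Bᵀ y = c: 5·y_water + 3·y_fertilizer = 69; 3·y_water + 6·y_fertilizer = 75.
Solving: y_water = 9, y_fertilizer = 8.
Shadow price of water = 9.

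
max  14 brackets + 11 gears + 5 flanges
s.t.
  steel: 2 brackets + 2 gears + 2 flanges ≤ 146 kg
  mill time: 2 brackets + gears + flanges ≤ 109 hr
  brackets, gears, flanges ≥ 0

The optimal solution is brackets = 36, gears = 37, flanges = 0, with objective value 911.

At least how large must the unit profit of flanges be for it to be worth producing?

Check each constraint at x*: steel 146/146 (tight); mill time 109/109 (tight).
From A_Bᵀ y = c: 2·y_steel + 2·y_mill time = 14; 2·y_steel + 1·y_mill time = 11.
→ y_steel = 4 and y_mill time = 3.
flanges enters the basis when its profit ≥ yᵀa₃ = 4·2 + 3·1 = 11.

11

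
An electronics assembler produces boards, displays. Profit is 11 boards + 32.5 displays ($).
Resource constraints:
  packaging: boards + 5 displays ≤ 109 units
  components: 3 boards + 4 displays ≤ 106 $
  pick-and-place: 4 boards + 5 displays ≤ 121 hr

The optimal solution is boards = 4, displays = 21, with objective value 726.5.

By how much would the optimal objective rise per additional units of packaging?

At the optimum: packaging uses 109 of 109 (binding); components uses 96 of 106 (slack = 10); pick-and-place uses 121 of 121 (binding).
Slack constraints have shadow price 0 (complementary slackness).
The binding rows give the dual system: 1·y_packaging + 4·y_pick-and-place = 11 and 5·y_packaging + 5·y_pick-and-place = 32.5.
This yields shadow prices y_packaging = 5, y_pick-and-place = 1.5.
Shadow price of packaging = 5.

5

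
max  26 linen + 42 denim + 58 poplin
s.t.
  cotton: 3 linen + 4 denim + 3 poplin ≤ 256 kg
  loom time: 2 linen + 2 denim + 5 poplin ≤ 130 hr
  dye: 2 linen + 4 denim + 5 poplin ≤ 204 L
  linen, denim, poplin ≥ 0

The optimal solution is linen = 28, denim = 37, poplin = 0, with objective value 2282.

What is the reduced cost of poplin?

Binding: loom time and dye. Non-binding: cotton (24 unused).
Slack constraints have shadow price 0 (complementary slackness).
The binding rows give the dual system: 2·y_loom time + 2·y_dye = 26 and 2·y_loom time + 4·y_dye = 42.
This yields shadow prices y_loom time = 5, y_dye = 8.
Reduced cost of poplin: c₃ − yᵀa₃ = 58 − (5·5 + 8·5) = 58 − 65 = -7.

-7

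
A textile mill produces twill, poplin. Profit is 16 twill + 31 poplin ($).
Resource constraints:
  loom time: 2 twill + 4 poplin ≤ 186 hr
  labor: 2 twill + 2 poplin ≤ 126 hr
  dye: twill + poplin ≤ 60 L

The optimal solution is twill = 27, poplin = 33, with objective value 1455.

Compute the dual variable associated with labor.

At the optimum: loom time uses 186 of 186 (binding); labor uses 120 of 126 (slack = 6); dye uses 60 of 60 (binding).
By complementary slackness, y = 0 for the non-binding constraint.
From A_Bᵀ y = c: 2·y_loom time + 1·y_dye = 16; 4·y_loom time + 1·y_dye = 31.
Solving: y_loom time = 7.5, y_dye = 1.
Shadow price of labor = 0.

0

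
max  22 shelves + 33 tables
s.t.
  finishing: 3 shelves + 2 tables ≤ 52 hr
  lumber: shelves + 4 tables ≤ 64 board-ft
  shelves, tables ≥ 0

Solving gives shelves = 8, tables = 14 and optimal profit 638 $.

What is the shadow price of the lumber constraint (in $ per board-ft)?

Both finishing and lumber are binding at x*.
The binding rows give the dual system: 3·y_finishing + 1·y_lumber = 22 and 2·y_finishing + 4·y_lumber = 33.
Solving: y_finishing = 5.5, y_lumber = 5.5.
Shadow price of lumber = 5.5.

5.5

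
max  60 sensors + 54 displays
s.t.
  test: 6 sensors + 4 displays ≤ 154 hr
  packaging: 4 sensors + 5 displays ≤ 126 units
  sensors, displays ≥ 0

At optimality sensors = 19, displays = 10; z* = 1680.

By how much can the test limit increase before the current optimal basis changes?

Binding constraints: test, packaging. The basis is B = [[6,4],[4,5]] with det 14.
Per unit increase in test, x* moves by d = (0.3571, -0.2857).
The basis stays optimal until displays reaches 0; allowable increase = 35 hr.

35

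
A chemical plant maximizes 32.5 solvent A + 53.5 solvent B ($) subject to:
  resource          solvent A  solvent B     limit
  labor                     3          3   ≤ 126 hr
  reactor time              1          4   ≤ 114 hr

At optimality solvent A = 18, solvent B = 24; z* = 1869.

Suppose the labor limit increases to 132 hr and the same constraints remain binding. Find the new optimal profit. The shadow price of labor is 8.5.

1920

Δb = 6, so new z* = 1869 + (8.5)·(6) = 1869 + 51 = 1920.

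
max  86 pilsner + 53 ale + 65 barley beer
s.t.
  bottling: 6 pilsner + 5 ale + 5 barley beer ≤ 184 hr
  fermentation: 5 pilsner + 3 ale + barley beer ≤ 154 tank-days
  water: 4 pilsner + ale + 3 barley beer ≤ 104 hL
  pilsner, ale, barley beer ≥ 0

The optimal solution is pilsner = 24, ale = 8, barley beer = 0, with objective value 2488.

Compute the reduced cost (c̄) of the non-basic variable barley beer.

-4

At the optimum: bottling uses 184 of 184 (binding); fermentation uses 144 of 154 (slack = 10); water uses 104 of 104 (binding).
By complementary slackness, y = 0 for the non-binding constraint.
From A_Bᵀ y = c: 6·y_bottling + 4·y_water = 86; 5·y_bottling + 1·y_water = 53.
→ y_bottling = 9 and y_water = 8.
Reduced cost of barley beer: c₃ − yᵀa₃ = 65 − (9·5 + 8·3) = 65 − 69 = -4.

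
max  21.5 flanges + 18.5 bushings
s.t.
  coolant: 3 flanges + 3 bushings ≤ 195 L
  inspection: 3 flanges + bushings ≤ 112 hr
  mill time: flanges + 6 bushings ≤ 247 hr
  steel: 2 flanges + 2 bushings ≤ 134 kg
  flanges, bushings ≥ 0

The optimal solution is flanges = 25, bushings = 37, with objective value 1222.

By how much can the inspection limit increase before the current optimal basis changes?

Binding constraints: inspection, mill time. The basis is B = [[3,1],[1,6]] with det 17.
Per unit increase in inspection, x* moves by d = (0.3529, -0.0588).
The basis stays optimal until coolant becomes binding; allowable increase = 10.2 hr.

10.2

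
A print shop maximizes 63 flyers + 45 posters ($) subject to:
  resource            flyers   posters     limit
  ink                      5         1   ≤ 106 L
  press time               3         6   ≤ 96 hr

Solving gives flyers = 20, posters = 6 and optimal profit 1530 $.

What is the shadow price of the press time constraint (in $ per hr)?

At the optimum: ink uses 106 of 106 (binding); press time uses 96 of 96 (binding).
Dual feasibility on the basic columns requires 5·y_ink + 3·y_press time = 63, 1·y_ink + 6·y_press time = 45.
→ y_ink = 9 and y_press time = 6.
Shadow price of press time = 6.

6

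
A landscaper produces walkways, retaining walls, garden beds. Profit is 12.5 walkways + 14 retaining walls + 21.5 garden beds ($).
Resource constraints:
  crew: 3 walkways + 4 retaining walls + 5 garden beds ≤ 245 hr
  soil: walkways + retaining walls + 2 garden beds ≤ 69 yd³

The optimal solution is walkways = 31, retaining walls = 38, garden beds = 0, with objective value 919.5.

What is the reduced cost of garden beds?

At the optimum: crew uses 245 of 245 (binding); soil uses 69 of 69 (binding).
The binding rows give the dual system: 3·y_crew + 1·y_soil = 12.5 and 4·y_crew + 1·y_soil = 14.
→ y_crew = 1.5 and y_soil = 8.
Reduced cost of garden beds: c₃ − yᵀa₃ = 21.5 − (1.5·5 + 8·2) = 21.5 − 23.5 = -2.

-2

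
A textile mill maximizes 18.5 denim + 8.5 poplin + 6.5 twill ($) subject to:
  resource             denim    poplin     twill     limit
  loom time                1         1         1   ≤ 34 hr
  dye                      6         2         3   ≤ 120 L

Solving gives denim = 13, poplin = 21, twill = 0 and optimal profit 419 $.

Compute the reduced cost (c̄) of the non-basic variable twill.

-4.5

Check each constraint at x*: loom time 34/34 (tight); dye 120/120 (tight).
Dual feasibility on the basic columns requires 1·y_loom time + 6·y_dye = 18.5, 1·y_loom time + 2·y_dye = 8.5.
→ y_loom time = 3.5 and y_dye = 2.5.
Reduced cost of twill: c₃ − yᵀa₃ = 6.5 − (3.5·1 + 2.5·3) = 6.5 − 11 = -4.5.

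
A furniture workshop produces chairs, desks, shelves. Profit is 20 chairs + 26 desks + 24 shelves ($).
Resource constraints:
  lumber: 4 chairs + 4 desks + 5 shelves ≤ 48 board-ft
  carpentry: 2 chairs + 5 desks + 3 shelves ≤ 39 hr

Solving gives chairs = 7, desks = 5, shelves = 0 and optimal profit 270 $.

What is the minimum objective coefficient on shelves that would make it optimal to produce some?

Check each constraint at x*: lumber 48/48 (tight); carpentry 39/39 (tight).
Dual feasibility on the basic columns requires 4·y_lumber + 2·y_carpentry = 20, 4·y_lumber + 5·y_carpentry = 26.
Solving: y_lumber = 4, y_carpentry = 2.
shelves enters the basis when its profit ≥ yᵀa₃ = 4·5 + 2·3 = 26.

26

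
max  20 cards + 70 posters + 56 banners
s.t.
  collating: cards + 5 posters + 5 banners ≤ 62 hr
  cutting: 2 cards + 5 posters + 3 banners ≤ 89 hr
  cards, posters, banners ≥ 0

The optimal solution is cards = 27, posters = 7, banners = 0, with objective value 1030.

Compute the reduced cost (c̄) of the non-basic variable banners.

At the optimum: collating uses 62 of 62 (binding); cutting uses 89 of 89 (binding).
Dual feasibility on the basic columns requires 1·y_collating + 2·y_cutting = 20, 5·y_collating + 5·y_cutting = 70.
This yields shadow prices y_collating = 8, y_cutting = 6.
Reduced cost of banners: c₃ − yᵀa₃ = 56 − (8·5 + 6·3) = 56 − 58 = -2.

-2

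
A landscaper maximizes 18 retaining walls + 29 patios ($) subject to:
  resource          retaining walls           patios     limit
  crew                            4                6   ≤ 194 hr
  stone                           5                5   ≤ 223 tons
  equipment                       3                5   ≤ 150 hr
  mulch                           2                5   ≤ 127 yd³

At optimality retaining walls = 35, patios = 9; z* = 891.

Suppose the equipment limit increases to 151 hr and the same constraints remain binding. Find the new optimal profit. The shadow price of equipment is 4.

895

Δb = 1, so new z* = 891 + (4)·(1) = 891 + 4 = 895.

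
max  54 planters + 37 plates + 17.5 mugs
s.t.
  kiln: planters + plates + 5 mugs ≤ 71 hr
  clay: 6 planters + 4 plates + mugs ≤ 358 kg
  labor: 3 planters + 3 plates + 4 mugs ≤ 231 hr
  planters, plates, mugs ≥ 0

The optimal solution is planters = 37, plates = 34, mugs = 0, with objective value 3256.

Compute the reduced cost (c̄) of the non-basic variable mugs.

At the optimum: kiln uses 71 of 71 (binding); clay uses 358 of 358 (binding); labor uses 213 of 231 (slack = 18).
Since labor is not tight, its dual is 0.
From A_Bᵀ y = c: 1·y_kiln + 6·y_clay = 54; 1·y_kiln + 4·y_clay = 37.
Solving: y_kiln = 3, y_clay = 8.5.
Reduced cost of mugs: c₃ − yᵀa₃ = 17.5 − (3·5 + 8.5·1) = 17.5 − 23.5 = -6.

-6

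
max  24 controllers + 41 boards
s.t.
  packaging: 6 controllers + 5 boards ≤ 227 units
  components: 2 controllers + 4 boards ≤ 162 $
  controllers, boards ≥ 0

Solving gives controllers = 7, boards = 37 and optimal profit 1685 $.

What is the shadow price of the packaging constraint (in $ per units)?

1

Check each constraint at x*: packaging 227/227 (tight); components 162/162 (tight).
Dual feasibility on the basic columns requires 6·y_packaging + 2·y_components = 24, 5·y_packaging + 4·y_components = 41.
→ y_packaging = 1 and y_components = 9.
Shadow price of packaging = 1.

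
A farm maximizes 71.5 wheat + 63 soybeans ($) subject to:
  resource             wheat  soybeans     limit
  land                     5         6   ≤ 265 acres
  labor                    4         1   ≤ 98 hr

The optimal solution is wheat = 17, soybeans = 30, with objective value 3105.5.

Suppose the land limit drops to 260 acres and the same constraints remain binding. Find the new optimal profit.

Both land and labor are binding at x*.
From A_Bᵀ y = c: 5·y_land + 4·y_labor = 71.5; 6·y_land + 1·y_labor = 63.
Solving: y_land = 9.5, y_labor = 6.
Δz = y_land·Δb = 9.5 × (-5) = -47.5, so new z* = 3105.5 − 47.5 = 3058.

3058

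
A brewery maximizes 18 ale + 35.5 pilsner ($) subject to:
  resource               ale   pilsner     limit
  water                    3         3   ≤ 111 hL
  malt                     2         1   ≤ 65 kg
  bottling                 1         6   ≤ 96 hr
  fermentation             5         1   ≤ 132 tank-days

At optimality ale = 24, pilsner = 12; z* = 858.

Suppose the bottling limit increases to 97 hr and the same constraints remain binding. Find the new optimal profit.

863.5

Binding: bottling and fermentation. Non-binding: water (3 unused), malt (5 unused).
Since water, malt are not tight, their duals are 0.
Dual feasibility on the basic columns requires 1·y_bottling + 5·y_fermentation = 18, 6·y_bottling + 1·y_fermentation = 35.5.
This yields shadow prices y_bottling = 5.5, y_fermentation = 2.5.
Δz = y_bottling·Δb = 5.5 × (1) = 5.5, so new z* = 858 + 5.5 = 863.5.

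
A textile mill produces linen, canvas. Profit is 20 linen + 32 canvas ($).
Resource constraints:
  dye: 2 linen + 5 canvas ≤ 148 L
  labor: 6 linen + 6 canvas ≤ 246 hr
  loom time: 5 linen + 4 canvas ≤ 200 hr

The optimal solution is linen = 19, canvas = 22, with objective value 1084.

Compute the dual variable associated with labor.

Check each constraint at x*: dye 148/148 (tight); labor 246/246 (tight); loom time 183/200 (slack 17).
By complementary slackness, y = 0 for the non-binding constraint.
The binding rows give the dual system: 2·y_dye + 6·y_labor = 20 and 5·y_dye + 6·y_labor = 32.
→ y_dye = 4 and y_labor = 2.
Shadow price of labor = 2.

2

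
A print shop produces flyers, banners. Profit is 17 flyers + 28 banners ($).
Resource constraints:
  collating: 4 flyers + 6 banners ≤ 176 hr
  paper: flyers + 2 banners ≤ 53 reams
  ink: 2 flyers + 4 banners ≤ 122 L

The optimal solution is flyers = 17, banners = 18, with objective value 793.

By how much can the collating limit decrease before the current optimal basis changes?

Binding constraints: collating, paper. The basis is B = [[4,6],[1,2]] with det 2.
Per unit decrease in collating, x* moves by d = (-1, 0.5).
The basis stays optimal until flyers reaches 0; allowable decrease = 17 hr.

17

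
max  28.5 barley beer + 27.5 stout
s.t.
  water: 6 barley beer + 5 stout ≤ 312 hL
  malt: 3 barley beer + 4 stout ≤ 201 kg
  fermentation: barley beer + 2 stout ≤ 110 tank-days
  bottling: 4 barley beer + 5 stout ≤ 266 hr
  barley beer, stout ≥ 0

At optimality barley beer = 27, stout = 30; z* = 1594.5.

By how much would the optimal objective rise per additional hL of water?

3.5

At the optimum: water uses 312 of 312 (binding); malt uses 201 of 201 (binding); fermentation uses 87 of 110 (slack = 23); bottling uses 258 of 266 (slack = 8).
Slack constraints have shadow price 0 (complementary slackness).
Dual feasibility on the basic columns requires 6·y_water + 3·y_malt = 28.5, 5·y_water + 4·y_malt = 27.5.
This yields shadow prices y_water = 3.5, y_malt = 2.5.
Shadow price of water = 3.5.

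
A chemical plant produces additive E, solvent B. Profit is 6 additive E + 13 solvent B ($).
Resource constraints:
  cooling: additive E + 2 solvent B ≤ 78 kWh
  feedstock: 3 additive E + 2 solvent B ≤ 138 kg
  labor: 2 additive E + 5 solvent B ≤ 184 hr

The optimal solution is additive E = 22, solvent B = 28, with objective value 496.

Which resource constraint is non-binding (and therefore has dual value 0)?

feedstock

cooling: 78/78 (binding)
feedstock: 122/138 (slack 16)
labor: 184/184 (binding)
By complementary slackness, a constraint with positive slack has shadow price 0 → feedstock.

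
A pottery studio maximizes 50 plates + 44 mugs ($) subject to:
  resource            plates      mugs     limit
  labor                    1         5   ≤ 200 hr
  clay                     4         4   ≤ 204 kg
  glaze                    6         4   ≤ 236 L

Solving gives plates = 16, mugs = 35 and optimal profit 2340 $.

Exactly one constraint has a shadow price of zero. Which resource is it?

labor

labor: 191/200 (slack 9)
clay: 204/204 (binding)
glaze: 236/236 (binding)
By complementary slackness, a constraint with positive slack has shadow price 0 → labor.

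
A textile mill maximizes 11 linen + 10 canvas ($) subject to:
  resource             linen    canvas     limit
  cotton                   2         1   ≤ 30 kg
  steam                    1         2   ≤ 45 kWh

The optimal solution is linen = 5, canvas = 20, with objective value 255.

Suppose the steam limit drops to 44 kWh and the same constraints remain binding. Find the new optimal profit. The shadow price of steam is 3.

252

Δb = -1, so new z* = 255 + (3)·(-1) = 255 − 3 = 252.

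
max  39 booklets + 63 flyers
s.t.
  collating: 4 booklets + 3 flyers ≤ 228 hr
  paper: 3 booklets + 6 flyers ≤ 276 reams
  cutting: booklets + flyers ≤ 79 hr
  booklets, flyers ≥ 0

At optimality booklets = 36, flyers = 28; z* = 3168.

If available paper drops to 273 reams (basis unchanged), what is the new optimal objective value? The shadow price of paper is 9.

Δb = -3, so new z* = 3168 + (9)·(-3) = 3168 − 27 = 3141.

3141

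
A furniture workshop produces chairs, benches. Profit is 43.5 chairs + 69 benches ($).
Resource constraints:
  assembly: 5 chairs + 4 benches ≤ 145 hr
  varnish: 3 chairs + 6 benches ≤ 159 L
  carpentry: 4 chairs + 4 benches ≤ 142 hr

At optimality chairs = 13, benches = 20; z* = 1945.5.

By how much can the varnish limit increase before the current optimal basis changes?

Binding constraints: assembly, varnish. The basis is B = [[5,4],[3,6]] with det 18.
Per unit increase in varnish, x* moves by d = (-0.2222, 0.2778).
The basis stays optimal until carpentry becomes binding; allowable increase = 45 L.

45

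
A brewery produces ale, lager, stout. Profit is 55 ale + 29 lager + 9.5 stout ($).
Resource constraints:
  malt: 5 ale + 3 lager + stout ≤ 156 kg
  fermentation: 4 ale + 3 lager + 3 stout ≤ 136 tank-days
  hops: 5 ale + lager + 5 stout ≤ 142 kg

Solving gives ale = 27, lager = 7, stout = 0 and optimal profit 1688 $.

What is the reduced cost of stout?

Binding: malt and hops. Non-binding: fermentation (7 unused).
Since fermentation is not tight, its dual is 0.
The binding rows give the dual system: 5·y_malt + 5·y_hops = 55 and 3·y_malt + 1·y_hops = 29.
Solving: y_malt = 9, y_hops = 2.
Reduced cost of stout: c₃ − yᵀa₃ = 9.5 − (9·1 + 2·5) = 9.5 − 19 = -9.5.

-9.5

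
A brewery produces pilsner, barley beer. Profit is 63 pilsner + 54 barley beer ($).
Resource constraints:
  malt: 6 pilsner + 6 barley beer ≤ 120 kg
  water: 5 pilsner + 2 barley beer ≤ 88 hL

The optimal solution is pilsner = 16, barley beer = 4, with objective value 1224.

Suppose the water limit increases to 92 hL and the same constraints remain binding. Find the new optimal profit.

Both malt and water are binding at x*.
Dual feasibility on the basic columns requires 6·y_malt + 5·y_water = 63, 6·y_malt + 2·y_water = 54.
Solving: y_malt = 8, y_water = 3.
Δz = y_water·Δb = 3 × (4) = 12, so new z* = 1224 + 12 = 1236.

1236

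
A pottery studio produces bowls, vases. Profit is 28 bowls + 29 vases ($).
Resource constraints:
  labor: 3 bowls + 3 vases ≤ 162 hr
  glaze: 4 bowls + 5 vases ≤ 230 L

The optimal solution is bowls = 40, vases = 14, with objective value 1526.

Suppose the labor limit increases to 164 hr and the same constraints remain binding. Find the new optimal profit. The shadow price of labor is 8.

1542

Δb = 2, so new z* = 1526 + (8)·(2) = 1526 + 16 = 1542.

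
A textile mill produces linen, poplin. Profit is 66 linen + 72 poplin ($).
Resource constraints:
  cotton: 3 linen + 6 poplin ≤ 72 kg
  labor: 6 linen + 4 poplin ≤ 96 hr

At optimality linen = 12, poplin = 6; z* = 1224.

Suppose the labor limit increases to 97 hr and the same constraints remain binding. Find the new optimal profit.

1231.5

Check each constraint at x*: cotton 72/72 (tight); labor 96/96 (tight).
Dual feasibility on the basic columns requires 3·y_cotton + 6·y_labor = 66, 6·y_cotton + 4·y_labor = 72.
This yields shadow prices y_cotton = 7, y_labor = 7.5.
Δz = y_labor·Δb = 7.5 × (1) = 7.5, so new z* = 1224 + 7.5 = 1231.5.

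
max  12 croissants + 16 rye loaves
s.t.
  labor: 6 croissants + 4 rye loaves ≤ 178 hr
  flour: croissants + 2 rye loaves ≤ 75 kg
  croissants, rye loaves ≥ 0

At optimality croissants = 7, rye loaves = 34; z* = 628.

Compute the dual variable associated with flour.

Check each constraint at x*: labor 178/178 (tight); flour 75/75 (tight).
From A_Bᵀ y = c: 6·y_labor + 1·y_flour = 12; 4·y_labor + 2·y_flour = 16.
→ y_labor = 1 and y_flour = 6.
Shadow price of flour = 6.

6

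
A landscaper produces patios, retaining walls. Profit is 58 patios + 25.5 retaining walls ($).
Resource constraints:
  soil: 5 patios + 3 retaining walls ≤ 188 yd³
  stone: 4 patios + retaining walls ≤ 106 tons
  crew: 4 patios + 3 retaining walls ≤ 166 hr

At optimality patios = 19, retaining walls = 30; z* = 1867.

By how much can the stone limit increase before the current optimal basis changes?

Binding constraints: stone, crew. The basis is B = [[4,1],[4,3]] with det 8.
Per unit increase in stone, x* moves by d = (0.375, -0.5).
The basis stays optimal until soil becomes binding; allowable increase = 8 tons.

8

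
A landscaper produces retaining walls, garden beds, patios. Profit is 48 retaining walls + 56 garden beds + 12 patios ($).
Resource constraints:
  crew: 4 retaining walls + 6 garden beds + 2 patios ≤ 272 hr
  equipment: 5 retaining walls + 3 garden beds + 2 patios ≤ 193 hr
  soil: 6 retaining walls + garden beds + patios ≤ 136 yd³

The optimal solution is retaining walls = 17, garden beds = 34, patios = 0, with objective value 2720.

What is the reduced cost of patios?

Check each constraint at x*: crew 272/272 (tight); equipment 187/193 (slack 6); soil 136/136 (tight).
By complementary slackness, y = 0 for the non-binding constraint.
From A_Bᵀ y = c: 4·y_crew + 6·y_soil = 48; 6·y_crew + 1·y_soil = 56.
Solving: y_crew = 9, y_soil = 2.
Reduced cost of patios: c₃ − yᵀa₃ = 12 − (9·2 + 2·1) = 12 − 20 = -8.

-8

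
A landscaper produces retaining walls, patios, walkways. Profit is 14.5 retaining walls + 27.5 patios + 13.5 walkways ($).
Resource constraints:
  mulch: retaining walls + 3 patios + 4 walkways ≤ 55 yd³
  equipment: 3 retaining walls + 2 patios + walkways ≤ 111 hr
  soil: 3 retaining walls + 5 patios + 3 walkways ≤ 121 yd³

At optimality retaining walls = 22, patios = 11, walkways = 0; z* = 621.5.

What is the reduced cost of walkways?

At the optimum: mulch uses 55 of 55 (binding); equipment uses 88 of 111 (slack = 23); soil uses 121 of 121 (binding).
Since equipment is not tight, its dual is 0.
Dual feasibility on the basic columns requires 1·y_mulch + 3·y_soil = 14.5, 3·y_mulch + 5·y_soil = 27.5.
→ y_mulch = 2.5 and y_soil = 4.
Reduced cost of walkways: c₃ − yᵀa₃ = 13.5 − (2.5·4 + 4·3) = 13.5 − 22 = -8.5.

-8.5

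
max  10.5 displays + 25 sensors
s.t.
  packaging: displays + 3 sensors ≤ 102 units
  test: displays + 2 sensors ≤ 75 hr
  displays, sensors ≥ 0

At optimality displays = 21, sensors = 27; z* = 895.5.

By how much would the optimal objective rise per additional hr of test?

Check each constraint at x*: packaging 102/102 (tight); test 75/75 (tight).
From A_Bᵀ y = c: 1·y_packaging + 1·y_test = 10.5; 3·y_packaging + 2·y_test = 25.
This yields shadow prices y_packaging = 4, y_test = 6.5.
Shadow price of test = 6.5.

6.5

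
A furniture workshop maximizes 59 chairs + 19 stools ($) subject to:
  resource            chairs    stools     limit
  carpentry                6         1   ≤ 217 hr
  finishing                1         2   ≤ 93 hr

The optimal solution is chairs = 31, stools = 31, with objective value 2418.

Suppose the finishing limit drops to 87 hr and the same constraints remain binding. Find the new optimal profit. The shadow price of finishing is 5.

Δb = -6, so new z* = 2418 + (5)·(-6) = 2418 − 30 = 2388.

2388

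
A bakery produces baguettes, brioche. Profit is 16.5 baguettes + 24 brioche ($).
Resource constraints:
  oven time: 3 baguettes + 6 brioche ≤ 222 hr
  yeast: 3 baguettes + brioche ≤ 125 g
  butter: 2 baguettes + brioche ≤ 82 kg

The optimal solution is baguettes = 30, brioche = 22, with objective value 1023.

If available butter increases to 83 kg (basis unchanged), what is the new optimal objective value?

1026

Check each constraint at x*: oven time 222/222 (tight); yeast 112/125 (slack 13); butter 82/82 (tight).
Slack constraints have shadow price 0 (complementary slackness).
From A_Bᵀ y = c: 3·y_oven time + 2·y_butter = 16.5; 6·y_oven time + 1·y_butter = 24.
Solving: y_oven time = 3.5, y_butter = 3.
Δz = y_butter·Δb = 3 × (1) = 3, so new z* = 1023 + 3 = 1026.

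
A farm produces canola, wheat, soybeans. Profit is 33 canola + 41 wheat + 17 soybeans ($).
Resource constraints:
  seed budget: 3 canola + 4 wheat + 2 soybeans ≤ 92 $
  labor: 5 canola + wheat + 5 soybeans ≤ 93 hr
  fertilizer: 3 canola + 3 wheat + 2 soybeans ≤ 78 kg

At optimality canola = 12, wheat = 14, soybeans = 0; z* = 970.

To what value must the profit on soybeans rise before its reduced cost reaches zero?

Check each constraint at x*: seed budget 92/92 (tight); labor 74/93 (slack 19); fertilizer 78/78 (tight).
Slack constraints have shadow price 0 (complementary slackness).
Dual feasibility on the basic columns requires 3·y_seed budget + 3·y_fertilizer = 33, 4·y_seed budget + 3·y_fertilizer = 41.
This yields shadow prices y_seed budget = 8, y_fertilizer = 3.
soybeans enters the basis when its profit ≥ yᵀa₃ = 8·2 + 3·2 = 22.

22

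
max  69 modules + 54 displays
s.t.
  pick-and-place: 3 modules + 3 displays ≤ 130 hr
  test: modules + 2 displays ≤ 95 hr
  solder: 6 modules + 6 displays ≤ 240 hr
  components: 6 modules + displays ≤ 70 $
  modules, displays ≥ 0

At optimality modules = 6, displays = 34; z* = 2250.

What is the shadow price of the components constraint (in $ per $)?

Binding: solder and components. Non-binding: pick-and-place (10 unused), test (21 unused).
Since pick-and-place, test are not tight, their duals are 0.
From A_Bᵀ y = c: 6·y_solder + 6·y_components = 69; 6·y_solder + 1·y_components = 54.
This yields shadow prices y_solder = 8.5, y_components = 3.
Shadow price of components = 3.

3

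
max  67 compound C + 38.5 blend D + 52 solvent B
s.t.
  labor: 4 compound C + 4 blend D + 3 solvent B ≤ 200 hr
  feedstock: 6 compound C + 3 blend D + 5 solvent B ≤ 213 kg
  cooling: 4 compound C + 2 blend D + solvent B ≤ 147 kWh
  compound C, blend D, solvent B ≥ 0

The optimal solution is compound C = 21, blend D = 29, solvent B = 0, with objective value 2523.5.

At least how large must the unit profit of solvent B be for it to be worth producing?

Binding: labor and feedstock. Non-binding: cooling (5 unused).
Slack constraints have shadow price 0 (complementary slackness).
Dual feasibility on the basic columns requires 4·y_labor + 6·y_feedstock = 67, 4·y_labor + 3·y_feedstock = 38.5.
Solving: y_labor = 2.5, y_feedstock = 9.5.
solvent B enters the basis when its profit ≥ yᵀa₃ = 2.5·3 + 9.5·5 = 55.

55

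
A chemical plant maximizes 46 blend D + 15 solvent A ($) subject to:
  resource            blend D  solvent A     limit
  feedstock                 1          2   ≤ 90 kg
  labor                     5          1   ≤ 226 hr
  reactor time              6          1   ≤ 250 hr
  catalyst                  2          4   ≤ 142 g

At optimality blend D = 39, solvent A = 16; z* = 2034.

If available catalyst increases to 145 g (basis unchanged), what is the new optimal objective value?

2040

Binding: reactor time and catalyst. Non-binding: feedstock (19 unused), labor (15 unused).
By complementary slackness, y = 0 for the non-binding constraints.
From A_Bᵀ y = c: 6·y_reactor time + 2·y_catalyst = 46; 1·y_reactor time + 4·y_catalyst = 15.
→ y_reactor time = 7 and y_catalyst = 2.
Δz = y_catalyst·Δb = 2 × (3) = 6, so new z* = 2034 + 6 = 2040.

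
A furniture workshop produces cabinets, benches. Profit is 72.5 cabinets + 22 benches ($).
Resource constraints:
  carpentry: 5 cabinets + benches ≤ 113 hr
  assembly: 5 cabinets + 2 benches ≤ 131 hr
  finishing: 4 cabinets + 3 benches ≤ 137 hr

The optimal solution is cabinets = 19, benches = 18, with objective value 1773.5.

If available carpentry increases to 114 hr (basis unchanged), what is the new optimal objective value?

1780.5

Check each constraint at x*: carpentry 113/113 (tight); assembly 131/131 (tight); finishing 130/137 (slack 7).
By complementary slackness, y = 0 for the non-binding constraint.
Dual feasibility on the basic columns requires 5·y_carpentry + 5·y_assembly = 72.5, 1·y_carpentry + 2·y_assembly = 22.
→ y_carpentry = 7 and y_assembly = 7.5.
Δz = y_carpentry·Δb = 7 × (1) = 7, so new z* = 1773.5 + 7 = 1780.5.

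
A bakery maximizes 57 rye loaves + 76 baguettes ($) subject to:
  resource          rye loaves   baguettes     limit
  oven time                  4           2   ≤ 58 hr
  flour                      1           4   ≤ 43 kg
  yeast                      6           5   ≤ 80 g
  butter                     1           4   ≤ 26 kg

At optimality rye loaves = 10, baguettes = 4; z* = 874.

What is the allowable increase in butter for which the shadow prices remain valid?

Binding constraints: yeast, butter. The basis is B = [[6,5],[1,4]] with det 19.
Per unit increase in butter, x* moves by d = (-0.2632, 0.3158).
The basis stays optimal until flour becomes binding; allowable increase = 17 kg.

17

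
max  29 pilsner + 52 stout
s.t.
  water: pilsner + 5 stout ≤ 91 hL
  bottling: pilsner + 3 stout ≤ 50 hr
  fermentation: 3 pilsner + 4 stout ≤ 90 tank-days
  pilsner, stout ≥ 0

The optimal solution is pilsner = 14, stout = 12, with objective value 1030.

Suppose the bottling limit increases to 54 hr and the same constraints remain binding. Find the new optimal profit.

Binding: bottling and fermentation. Non-binding: water (17 unused).
By complementary slackness, y = 0 for the non-binding constraint.
From A_Bᵀ y = c: 1·y_bottling + 3·y_fermentation = 29; 3·y_bottling + 4·y_fermentation = 52.
→ y_bottling = 8 and y_fermentation = 7.
Δz = y_bottling·Δb = 8 × (4) = 32, so new z* = 1030 + 32 = 1062.

1062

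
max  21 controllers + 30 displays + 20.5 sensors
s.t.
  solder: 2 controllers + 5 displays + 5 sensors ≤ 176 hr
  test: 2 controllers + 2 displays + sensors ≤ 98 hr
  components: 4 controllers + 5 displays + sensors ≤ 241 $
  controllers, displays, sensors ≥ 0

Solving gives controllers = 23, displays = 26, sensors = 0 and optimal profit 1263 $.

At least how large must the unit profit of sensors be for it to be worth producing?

22.5

At the optimum: solder uses 176 of 176 (binding); test uses 98 of 98 (binding); components uses 222 of 241 (slack = 19).
By complementary slackness, y = 0 for the non-binding constraint.
Dual feasibility on the basic columns requires 2·y_solder + 2·y_test = 21, 5·y_solder + 2·y_test = 30.
This yields shadow prices y_solder = 3, y_test = 7.5.
sensors enters the basis when its profit ≥ yᵀa₃ = 3·5 + 7.5·1 = 22.5.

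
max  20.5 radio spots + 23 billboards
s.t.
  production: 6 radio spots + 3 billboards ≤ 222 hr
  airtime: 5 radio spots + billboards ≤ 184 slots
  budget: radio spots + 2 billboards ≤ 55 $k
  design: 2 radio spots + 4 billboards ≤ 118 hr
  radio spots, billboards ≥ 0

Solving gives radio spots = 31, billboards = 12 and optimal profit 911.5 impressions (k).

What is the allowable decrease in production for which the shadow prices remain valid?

Binding constraints: production, budget. The basis is B = [[6,3],[1,2]] with det 9.
Per unit decrease in production, x* moves by d = (-0.2222, 0.1111).
The basis stays optimal until radio spots reaches 0; allowable decrease = 139.5 hr.

139.5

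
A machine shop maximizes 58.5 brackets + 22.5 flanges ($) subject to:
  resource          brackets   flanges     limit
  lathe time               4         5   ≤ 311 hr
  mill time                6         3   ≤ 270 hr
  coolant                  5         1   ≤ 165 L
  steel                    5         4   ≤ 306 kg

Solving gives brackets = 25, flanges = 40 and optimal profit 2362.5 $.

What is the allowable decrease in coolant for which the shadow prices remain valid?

Binding constraints: mill time, coolant. The basis is B = [[6,3],[5,1]] with det -9.
Per unit decrease in coolant, x* moves by d = (-0.3333, 0.6667).
The basis stays optimal until lathe time becomes binding; allowable decrease = 5.5 L.

5.5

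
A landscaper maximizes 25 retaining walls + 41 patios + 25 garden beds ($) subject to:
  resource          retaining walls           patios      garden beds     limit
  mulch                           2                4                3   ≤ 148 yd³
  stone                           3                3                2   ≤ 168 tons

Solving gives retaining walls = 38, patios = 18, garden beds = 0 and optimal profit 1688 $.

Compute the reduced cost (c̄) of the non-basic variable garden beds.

-5

Both mulch and stone are binding at x*.
From A_Bᵀ y = c: 2·y_mulch + 3·y_stone = 25; 4·y_mulch + 3·y_stone = 41.
This yields shadow prices y_mulch = 8, y_stone = 3.
Reduced cost of garden beds: c₃ − yᵀa₃ = 25 − (8·3 + 3·2) = 25 − 30 = -5.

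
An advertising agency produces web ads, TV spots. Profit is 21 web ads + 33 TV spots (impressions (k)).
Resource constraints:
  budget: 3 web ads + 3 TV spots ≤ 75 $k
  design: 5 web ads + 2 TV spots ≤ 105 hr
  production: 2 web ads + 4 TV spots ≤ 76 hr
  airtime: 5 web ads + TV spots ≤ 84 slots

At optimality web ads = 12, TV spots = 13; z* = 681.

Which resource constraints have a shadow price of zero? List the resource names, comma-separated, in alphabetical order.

airtime, design

budget: 75/75 (binding)
design: 86/105 (slack 19)
production: 76/76 (binding)
airtime: 73/84 (slack 11)
By complementary slackness, a constraint with positive slack has shadow price 0 → airtime, design.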